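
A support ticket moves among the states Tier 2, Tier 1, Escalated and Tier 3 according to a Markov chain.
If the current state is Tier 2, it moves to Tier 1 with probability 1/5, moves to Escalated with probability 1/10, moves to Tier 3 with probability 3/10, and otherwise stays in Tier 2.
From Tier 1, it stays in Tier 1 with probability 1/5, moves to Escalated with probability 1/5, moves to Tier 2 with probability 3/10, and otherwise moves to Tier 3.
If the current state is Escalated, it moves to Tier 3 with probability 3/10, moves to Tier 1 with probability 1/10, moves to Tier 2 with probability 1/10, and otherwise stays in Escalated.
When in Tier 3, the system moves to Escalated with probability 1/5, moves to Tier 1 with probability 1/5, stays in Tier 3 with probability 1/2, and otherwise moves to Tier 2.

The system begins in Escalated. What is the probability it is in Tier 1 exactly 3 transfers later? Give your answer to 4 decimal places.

Propagate the distribution vector 3 transfers from Escalated.
After 0 transfers: (0.0000, 0.0000, 1.0000, 0.0000)
After 1 transfer: (0.1000, 0.1000, 0.5000, 0.3000)
After 2 transfers: (0.1500, 0.1500, 0.3400, 0.3600)
After 3 transfers: (0.1750, 0.1660, 0.2870, 0.3720)
P(in Tier 1 after 3 transfers) = 0.1660

0.1660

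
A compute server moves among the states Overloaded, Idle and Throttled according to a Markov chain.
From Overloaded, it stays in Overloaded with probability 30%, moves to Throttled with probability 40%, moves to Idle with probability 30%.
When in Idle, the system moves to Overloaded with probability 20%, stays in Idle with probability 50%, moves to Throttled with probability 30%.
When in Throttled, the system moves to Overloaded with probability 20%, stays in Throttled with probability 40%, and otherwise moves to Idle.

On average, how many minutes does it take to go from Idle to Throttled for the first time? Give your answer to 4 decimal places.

Let t(s) be the expected number of minutes to first reach Throttled from state s, with t(Throttled) = 0. Conditioning on the first minute:
t(Overloaded) = 1 + 0.3·t(Overloaded) + 0.3·t(Idle)
t(Idle) = 1 + 0.2·t(Overloaded) + 0.5·t(Idle)
Solving: t(Overloaded) = 2.7586, t(Idle) = 3.1034.
Expected minutes from Idle to Throttled: 3.1034.

3.1034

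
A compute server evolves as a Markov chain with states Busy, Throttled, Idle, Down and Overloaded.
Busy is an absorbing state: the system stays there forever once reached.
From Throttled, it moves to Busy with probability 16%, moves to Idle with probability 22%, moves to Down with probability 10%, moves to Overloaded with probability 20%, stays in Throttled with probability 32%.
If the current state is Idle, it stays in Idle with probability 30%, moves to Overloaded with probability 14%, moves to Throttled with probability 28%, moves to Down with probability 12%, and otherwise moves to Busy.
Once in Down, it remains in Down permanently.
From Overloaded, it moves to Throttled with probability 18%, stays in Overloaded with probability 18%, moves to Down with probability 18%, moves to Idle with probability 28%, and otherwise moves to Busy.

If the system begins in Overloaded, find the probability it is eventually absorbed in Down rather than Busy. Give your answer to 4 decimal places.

Let h(s) be the probability of absorption at Down starting from transient state s. Then h(Down) = 1 and h(Busy) = 0. By first-step analysis:
h(Throttled) = 0.16·0 + 0.32·h(Throttled) + 0.22·h(Idle) + 0.1·1 + 0.2·h(Overloaded)
h(Idle) = 0.16·0 + 0.28·h(Throttled) + 0.3·h(Idle) + 0.12·1 + 0.14·h(Overloaded)
h(Overloaded) = 0.18·0 + 0.18·h(Throttled) + 0.28·h(Idle) + 0.18·1 + 0.18·h(Overloaded)
Solving: h(Throttled) = 0.4221, h(Idle) = 0.4322, h(Overloaded) = 0.4598.
Starting from Overloaded, the probability is 0.4598.

0.4598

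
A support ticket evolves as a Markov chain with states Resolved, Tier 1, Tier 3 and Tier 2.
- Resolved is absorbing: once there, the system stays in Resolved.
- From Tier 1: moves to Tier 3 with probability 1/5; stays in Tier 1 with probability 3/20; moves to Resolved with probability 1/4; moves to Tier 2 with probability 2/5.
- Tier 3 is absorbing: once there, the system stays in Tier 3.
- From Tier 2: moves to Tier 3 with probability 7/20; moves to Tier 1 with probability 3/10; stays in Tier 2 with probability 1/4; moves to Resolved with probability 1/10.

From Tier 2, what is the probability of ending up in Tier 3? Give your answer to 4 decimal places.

Let h(s) be the probability of absorption at Tier 3 starting from transient state s. Then h(Tier 3) = 1 and h(Resolved) = 0. By first-step analysis:
h(Tier 1) = 0.25·0 + 0.15·h(Tier 1) + 0.2·1 + 0.4·h(Tier 2)
h(Tier 2) = 0.1·0 + 0.3·h(Tier 1) + 0.35·1 + 0.25·h(Tier 2)
Solving: h(Tier 1) = 0.5604, h(Tier 2) = 0.6908.
Starting from Tier 2, the probability is 0.6908.

0.6908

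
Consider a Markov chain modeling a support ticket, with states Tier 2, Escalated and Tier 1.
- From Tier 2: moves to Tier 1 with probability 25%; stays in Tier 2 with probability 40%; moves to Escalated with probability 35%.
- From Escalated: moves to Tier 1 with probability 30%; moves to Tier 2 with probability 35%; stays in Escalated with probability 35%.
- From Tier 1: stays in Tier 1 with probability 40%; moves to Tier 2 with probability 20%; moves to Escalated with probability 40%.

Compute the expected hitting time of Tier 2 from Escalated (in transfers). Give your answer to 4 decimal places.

Let t(s) be the expected number of transfers to first reach Tier 2 from state s, with t(Tier 2) = 0. Conditioning on the first transfer:
t(Escalated) = 1 + 0.35·t(Escalated) + 0.3·t(Tier 1)
t(Tier 1) = 1 + 0.4·t(Escalated) + 0.4·t(Tier 1)
Solving: t(Escalated) = 3.3333, t(Tier 1) = 3.8889.
Expected transfers from Escalated to Tier 2: 3.3333.

3.3333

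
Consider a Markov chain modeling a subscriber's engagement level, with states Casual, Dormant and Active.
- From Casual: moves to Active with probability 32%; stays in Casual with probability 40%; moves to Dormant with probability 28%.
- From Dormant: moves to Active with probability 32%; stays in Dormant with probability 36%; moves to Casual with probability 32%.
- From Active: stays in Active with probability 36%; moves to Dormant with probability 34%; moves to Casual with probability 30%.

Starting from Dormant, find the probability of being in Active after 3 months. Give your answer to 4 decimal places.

0.3333

Propagate the distribution vector 3 months from Dormant.
After 0 months: (0.0000, 1.0000, 0.0000)
After 1 month: (0.3200, 0.3600, 0.3200)
After 2 months: (0.3392, 0.3280, 0.3328)
After 3 months: (0.3405, 0.3262, 0.3333)
P(in Active after 3 months) = 0.3333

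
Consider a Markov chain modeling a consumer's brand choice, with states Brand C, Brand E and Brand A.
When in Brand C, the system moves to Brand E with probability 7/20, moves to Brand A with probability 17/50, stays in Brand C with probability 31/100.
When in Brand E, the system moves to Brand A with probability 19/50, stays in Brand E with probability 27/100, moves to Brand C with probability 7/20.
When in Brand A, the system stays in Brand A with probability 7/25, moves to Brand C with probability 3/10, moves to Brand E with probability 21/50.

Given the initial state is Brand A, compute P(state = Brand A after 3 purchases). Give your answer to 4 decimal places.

Propagate the distribution vector 3 purchases from Brand A.
After 0 purchases: (0.0000, 0.0000, 1.0000)
After 1 purchase: (0.3000, 0.4200, 0.2800)
After 2 purchases: (0.3240, 0.3360, 0.3400)
After 3 purchases: (0.3200, 0.3469, 0.3330)
P(in Brand A after 3 purchases) = 0.3330

0.3330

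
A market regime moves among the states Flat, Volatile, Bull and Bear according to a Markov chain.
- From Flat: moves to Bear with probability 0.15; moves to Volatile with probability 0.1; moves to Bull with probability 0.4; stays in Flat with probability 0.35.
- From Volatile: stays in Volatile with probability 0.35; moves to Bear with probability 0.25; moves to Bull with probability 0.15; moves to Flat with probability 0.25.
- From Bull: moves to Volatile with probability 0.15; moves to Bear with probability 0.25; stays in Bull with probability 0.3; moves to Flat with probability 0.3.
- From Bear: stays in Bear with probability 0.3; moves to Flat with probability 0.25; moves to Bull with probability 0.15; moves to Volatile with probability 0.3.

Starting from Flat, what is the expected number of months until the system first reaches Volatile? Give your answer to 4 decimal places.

Let t(s) be the expected number of months to first reach Volatile from state s, with t(Volatile) = 0. Conditioning on the first month:
t(Flat) = 1 + 0.35·t(Flat) + 0.4·t(Bull) + 0.15·t(Bear)
t(Bull) = 1 + 0.3·t(Flat) + 0.3·t(Bull) + 0.25·t(Bear)
t(Bear) = 1 + 0.25·t(Flat) + 0.15·t(Bull) + 0.3·t(Bear)
Solving: t(Flat) = 6.3106, t(Bull) = 5.8998, t(Bear) = 4.9466.
Expected months from Flat to Volatile: 6.3106.

6.3106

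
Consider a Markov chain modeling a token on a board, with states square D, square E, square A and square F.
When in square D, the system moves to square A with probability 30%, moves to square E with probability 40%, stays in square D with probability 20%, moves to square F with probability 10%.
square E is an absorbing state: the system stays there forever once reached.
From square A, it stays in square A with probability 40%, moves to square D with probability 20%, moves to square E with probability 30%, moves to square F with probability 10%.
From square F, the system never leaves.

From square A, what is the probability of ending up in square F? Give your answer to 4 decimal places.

0.2381

Let h(s) be the probability of absorption at square F starting from transient state s. Then h(square F) = 1 and h(square E) = 0. By first-step analysis:
h(square D) = 0.2·h(square D) + 0.4·0 + 0.3·h(square A) + 0.1·1
h(square A) = 0.2·h(square D) + 0.3·0 + 0.4·h(square A) + 0.1·1
Solving: h(square D) = 0.2143, h(square A) = 0.2381.
Starting from square A, the probability is 0.2381.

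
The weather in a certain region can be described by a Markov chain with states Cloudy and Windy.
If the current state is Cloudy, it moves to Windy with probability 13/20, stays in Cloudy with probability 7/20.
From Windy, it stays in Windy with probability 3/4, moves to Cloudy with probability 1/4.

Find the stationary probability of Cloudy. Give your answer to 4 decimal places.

0.2778

Let the stationary distribution be π with π = πP and π_1 + π_2 = 1.
π_1 = 0.35·π_1 + 0.25·π_2
Solving with the normalization constraint gives π = (0.2778, 0.7222).
So the stationary probability of Cloudy is 0.2778.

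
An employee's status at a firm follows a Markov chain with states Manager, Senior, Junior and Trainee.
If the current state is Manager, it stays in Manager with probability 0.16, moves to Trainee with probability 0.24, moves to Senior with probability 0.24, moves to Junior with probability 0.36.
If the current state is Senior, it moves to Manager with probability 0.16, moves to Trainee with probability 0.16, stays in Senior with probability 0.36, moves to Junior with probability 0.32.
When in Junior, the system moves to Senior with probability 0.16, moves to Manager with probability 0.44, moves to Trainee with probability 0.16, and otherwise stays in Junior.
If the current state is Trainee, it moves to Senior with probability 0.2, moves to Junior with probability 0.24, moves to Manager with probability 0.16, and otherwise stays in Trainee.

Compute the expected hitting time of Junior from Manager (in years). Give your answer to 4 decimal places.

Let t(s) be the expected number of years to first reach Junior from state s, with t(Junior) = 0. Conditioning on the first year:
t(Manager) = 1 + 0.16·t(Manager) + 0.24·t(Senior) + 0.24·t(Trainee)
t(Senior) = 1 + 0.16·t(Manager) + 0.36·t(Senior) + 0.16·t(Trainee)
t(Trainee) = 1 + 0.16·t(Manager) + 0.2·t(Senior) + 0.4·t(Trainee)
Solving: t(Manager) = 3.1421, t(Senior) = 3.2445, t(Trainee) = 3.5861.
Expected years from Manager to Junior: 3.1421.

3.1421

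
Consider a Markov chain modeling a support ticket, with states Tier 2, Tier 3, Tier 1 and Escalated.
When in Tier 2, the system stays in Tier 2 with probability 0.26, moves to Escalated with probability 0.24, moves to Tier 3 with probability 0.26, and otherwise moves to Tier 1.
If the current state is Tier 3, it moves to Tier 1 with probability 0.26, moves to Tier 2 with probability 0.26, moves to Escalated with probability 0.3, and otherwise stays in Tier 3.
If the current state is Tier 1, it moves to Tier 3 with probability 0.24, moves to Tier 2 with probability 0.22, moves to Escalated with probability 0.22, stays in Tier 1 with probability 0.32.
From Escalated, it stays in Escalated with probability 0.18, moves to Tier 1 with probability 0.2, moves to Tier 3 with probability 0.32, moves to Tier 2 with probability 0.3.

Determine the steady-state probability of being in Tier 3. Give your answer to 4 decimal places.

0.2491

Let the stationary distribution be π with π = πP and π_1 + π_2 + π_3 + π_4 = 1.
π_1 = 0.26·π_1 + 0.26·π_2 + 0.22·π_3 + 0.3·π_4
π_2 = 0.26·π_1 + 0.18·π_2 + 0.24·π_3 + 0.32·π_4
π_3 = 0.24·π_1 + 0.26·π_2 + 0.32·π_3 + 0.2·π_4
Solving with the normalization constraint gives π = (0.2592, 0.2491, 0.2560, 0.2357).
So the stationary probability of Tier 3 is 0.2491.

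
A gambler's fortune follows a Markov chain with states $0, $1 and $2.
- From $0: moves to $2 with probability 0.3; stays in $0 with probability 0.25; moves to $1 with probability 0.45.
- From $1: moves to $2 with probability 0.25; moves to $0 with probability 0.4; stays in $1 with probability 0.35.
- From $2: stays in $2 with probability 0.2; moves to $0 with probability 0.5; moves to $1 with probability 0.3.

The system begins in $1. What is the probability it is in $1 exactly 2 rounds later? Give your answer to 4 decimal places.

0.3775

Sum over the intermediate state after 1 round:
P = P($1→$0)·P($0→$1) + P($1→$1)·P($1→$1) + P($1→$2)·P($2→$1)
  = 0.4×0.45 + 0.35×0.35 + 0.25×0.3
  = 0.1800 + 0.1225 + 0.0750 = 0.3775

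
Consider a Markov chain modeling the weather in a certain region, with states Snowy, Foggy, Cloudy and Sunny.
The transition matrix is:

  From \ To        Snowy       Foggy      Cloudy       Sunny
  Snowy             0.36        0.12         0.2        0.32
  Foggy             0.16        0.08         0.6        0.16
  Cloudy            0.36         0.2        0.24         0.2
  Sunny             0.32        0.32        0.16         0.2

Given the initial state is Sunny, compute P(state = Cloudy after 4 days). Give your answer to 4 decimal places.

Propagate the distribution vector 4 days from Sunny.
After 0 days: (0.0000, 0.0000, 0.0000, 1.0000)
After 1 day: (0.3200, 0.3200, 0.1600, 0.2000)
After 2 days: (0.2880, 0.1600, 0.3264, 0.2256)
After 3 days: (0.3190, 0.1848, 0.2680, 0.2282)
After 4 days: (0.3139, 0.1797, 0.2755, 0.2309)
P(in Cloudy after 4 days) = 0.2755

0.2755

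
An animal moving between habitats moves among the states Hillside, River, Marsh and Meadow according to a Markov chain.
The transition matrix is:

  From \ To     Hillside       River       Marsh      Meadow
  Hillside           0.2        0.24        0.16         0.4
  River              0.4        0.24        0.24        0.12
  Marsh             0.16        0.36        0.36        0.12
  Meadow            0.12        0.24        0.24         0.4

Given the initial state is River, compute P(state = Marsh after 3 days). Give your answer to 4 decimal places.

0.2501

Propagate the distribution vector 3 days from River.
After 0 days: (0.0000, 1.0000, 0.0000, 0.0000)
After 1 day: (0.4000, 0.2400, 0.2400, 0.1200)
After 2 days: (0.2288, 0.2688, 0.2368, 0.2656)
After 3 days: (0.2230, 0.2684, 0.2501, 0.2584)
P(in Marsh after 3 days) = 0.2501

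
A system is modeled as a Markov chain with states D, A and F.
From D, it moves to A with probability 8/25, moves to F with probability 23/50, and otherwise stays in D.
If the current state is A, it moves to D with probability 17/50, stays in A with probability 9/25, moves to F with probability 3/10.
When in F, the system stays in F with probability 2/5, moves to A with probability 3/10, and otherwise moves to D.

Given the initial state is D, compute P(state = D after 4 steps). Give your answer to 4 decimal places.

Propagate the distribution vector 4 steps from D.
After 0 steps: (1.0000, 0.0000, 0.0000)
After 1 step: (0.2200, 0.3200, 0.4600)
After 2 steps: (0.2952, 0.3236, 0.3812)
After 3 steps: (0.2893, 0.3253, 0.3854)
After 4 steps: (0.2899, 0.3253, 0.3848)
P(in D after 4 steps) = 0.2899

0.2899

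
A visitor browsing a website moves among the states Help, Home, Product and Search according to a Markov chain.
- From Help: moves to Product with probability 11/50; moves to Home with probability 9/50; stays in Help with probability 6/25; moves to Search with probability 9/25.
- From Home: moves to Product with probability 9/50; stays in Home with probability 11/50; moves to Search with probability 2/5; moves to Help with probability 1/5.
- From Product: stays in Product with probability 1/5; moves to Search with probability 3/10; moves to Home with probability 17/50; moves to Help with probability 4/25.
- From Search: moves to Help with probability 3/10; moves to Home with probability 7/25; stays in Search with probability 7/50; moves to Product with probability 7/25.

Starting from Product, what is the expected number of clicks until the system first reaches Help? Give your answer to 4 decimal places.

4.7343

Let t(s) be the expected number of clicks to first reach Help from state s, with t(Help) = 0. Conditioning on the first click:
t(Home) = 1 + 0.22·t(Home) + 0.18·t(Product) + 0.4·t(Search)
t(Product) = 1 + 0.34·t(Home) + 0.2·t(Product) + 0.3·t(Search)
t(Search) = 1 + 0.28·t(Home) + 0.28·t(Product) + 0.14·t(Search)
Solving: t(Home) = 4.5152, t(Product) = 4.7343, t(Search) = 4.1743.
Expected clicks from Product to Help: 4.7343.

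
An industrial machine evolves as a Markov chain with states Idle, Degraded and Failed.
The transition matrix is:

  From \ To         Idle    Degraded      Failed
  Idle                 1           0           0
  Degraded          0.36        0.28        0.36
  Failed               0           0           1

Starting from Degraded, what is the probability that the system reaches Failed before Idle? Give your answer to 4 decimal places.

0.5000

Let h(s) be the probability of absorption at Failed starting from transient state s. Then h(Failed) = 1 and h(Idle) = 0. By first-step analysis:
h(Degraded) = 0.36·0 + 0.28·h(Degraded) + 0.36·1
Solving: h(Degraded) = 0.5000.
Starting from Degraded, the probability is 0.5000.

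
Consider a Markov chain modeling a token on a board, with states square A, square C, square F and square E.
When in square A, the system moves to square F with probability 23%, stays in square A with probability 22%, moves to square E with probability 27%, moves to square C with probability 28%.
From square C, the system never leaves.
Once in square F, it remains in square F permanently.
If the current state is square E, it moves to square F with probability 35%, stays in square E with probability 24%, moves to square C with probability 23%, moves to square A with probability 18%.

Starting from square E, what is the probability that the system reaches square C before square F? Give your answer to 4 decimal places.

0.4223

Let h(s) be the probability of absorption at square C starting from transient state s. Then h(square C) = 1 and h(square F) = 0. By first-step analysis:
h(square A) = 0.22·h(square A) + 0.28·1 + 0.23·0 + 0.27·h(square E)
h(square E) = 0.18·h(square A) + 0.23·1 + 0.35·0 + 0.24·h(square E)
Solving: h(square A) = 0.5051, h(square E) = 0.4223.
Starting from square E, the probability is 0.4223.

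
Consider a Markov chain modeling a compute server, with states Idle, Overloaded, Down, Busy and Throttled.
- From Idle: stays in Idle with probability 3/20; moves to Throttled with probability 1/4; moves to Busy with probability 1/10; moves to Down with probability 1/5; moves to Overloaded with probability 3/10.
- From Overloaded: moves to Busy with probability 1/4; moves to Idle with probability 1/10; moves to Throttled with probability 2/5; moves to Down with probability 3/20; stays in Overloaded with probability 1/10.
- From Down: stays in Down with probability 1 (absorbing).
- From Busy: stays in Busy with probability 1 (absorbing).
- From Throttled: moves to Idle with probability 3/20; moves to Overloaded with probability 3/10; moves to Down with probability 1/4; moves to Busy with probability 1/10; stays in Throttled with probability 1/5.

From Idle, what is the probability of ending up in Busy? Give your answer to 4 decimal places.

Let h(s) be the probability of absorption at Busy starting from transient state s. Then h(Busy) = 1 and h(Down) = 0. By first-step analysis:
h(Idle) = 0.15·h(Idle) + 0.3·h(Overloaded) + 0.2·0 + 0.1·1 + 0.25·h(Throttled)
h(Overloaded) = 0.1·h(Idle) + 0.1·h(Overloaded) + 0.15·0 + 0.25·1 + 0.4·h(Throttled)
h(Throttled) = 0.15·h(Idle) + 0.3·h(Overloaded) + 0.25·0 + 0.1·1 + 0.2·h(Throttled)
Solving: h(Idle) = 0.4060, h(Overloaded) = 0.4947, h(Throttled) = 0.3866.
Starting from Idle, the probability is 0.4060.

0.4060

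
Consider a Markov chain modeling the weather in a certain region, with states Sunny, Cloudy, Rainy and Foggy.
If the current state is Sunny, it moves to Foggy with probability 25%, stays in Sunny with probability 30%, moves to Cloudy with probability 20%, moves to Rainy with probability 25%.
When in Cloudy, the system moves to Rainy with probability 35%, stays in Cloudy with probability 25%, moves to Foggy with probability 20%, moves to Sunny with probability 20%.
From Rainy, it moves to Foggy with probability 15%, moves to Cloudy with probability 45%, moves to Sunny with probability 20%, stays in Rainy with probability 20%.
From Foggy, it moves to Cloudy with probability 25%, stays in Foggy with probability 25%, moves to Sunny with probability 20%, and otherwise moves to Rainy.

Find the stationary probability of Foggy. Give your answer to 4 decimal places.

0.2077

Let the stationary distribution be π with π = πP and π_1 + π_2 + π_3 + π_4 = 1.
π_1 = 0.3·π_1 + 0.2·π_2 + 0.2·π_3 + 0.2·π_4
π_2 = 0.2·π_1 + 0.25·π_2 + 0.45·π_3 + 0.25·π_4
π_3 = 0.25·π_1 + 0.35·π_2 + 0.2·π_3 + 0.3·π_4
Solving with the normalization constraint gives π = (0.2222, 0.2941, 0.2760, 0.2077).
So the stationary probability of Foggy is 0.2077.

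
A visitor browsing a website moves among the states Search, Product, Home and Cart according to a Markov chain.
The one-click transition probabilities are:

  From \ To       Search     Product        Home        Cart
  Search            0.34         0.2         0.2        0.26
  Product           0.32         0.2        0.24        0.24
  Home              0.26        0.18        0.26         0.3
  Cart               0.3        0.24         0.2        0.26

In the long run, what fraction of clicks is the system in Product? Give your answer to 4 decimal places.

0.2062

Let the stationary distribution be π with π = πP and π_1 + π_2 + π_3 + π_4 = 1.
π_1 = 0.34·π_1 + 0.32·π_2 + 0.26·π_3 + 0.3·π_4
π_2 = 0.2·π_1 + 0.2·π_2 + 0.18·π_3 + 0.24·π_4
π_3 = 0.2·π_1 + 0.24·π_2 + 0.26·π_3 + 0.2·π_4
Solving with the normalization constraint gives π = (0.3076, 0.2062, 0.2215, 0.2647).
So the stationary probability of Product is 0.2062.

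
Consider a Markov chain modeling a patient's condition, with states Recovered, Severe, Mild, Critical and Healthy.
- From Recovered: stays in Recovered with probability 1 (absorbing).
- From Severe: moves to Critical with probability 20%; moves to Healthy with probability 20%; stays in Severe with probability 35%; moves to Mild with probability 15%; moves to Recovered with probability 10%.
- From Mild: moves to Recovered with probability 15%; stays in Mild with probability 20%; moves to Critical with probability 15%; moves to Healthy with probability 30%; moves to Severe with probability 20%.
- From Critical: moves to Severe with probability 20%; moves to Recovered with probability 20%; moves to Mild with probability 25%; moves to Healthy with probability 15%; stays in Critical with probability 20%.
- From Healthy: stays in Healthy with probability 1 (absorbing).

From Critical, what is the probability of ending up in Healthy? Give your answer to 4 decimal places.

Let h(s) be the probability of absorption at Healthy starting from transient state s. Then h(Healthy) = 1 and h(Recovered) = 0. By first-step analysis:
h(Severe) = 0.1·0 + 0.35·h(Severe) + 0.15·h(Mild) + 0.2·h(Critical) + 0.2·1
h(Mild) = 0.15·0 + 0.2·h(Severe) + 0.2·h(Mild) + 0.15·h(Critical) + 0.3·1
h(Critical) = 0.2·0 + 0.2·h(Severe) + 0.25·h(Mild) + 0.2·h(Critical) + 0.15·1
Solving: h(Severe) = 0.6193, h(Mild) = 0.6310, h(Critical) = 0.5395.
Starting from Critical, the probability is 0.5395.

0.5395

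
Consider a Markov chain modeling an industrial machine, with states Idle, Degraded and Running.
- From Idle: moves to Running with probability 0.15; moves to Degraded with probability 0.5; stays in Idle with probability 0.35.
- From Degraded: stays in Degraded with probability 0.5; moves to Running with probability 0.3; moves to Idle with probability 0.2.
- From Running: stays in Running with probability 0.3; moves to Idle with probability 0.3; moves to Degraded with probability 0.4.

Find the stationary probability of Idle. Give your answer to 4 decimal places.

0.2659

Let the stationary distribution be π with π = πP and π_1 + π_2 + π_3 = 1.
π_1 = 0.35·π_1 + 0.2·π_2 + 0.3·π_3
π_2 = 0.5·π_1 + 0.5·π_2 + 0.4·π_3
Solving with the normalization constraint gives π = (0.2659, 0.4740, 0.2601).
So the stationary probability of Idle is 0.2659.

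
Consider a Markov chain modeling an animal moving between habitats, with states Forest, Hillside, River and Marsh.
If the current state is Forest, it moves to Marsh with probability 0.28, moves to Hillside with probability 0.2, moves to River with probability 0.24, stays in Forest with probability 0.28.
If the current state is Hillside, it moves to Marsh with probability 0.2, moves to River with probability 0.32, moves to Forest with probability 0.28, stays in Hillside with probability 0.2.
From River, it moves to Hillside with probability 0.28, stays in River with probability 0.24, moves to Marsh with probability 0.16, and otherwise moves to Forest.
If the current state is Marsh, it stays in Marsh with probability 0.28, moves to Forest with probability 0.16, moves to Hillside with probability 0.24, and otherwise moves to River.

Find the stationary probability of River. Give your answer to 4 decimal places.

0.2768

Let the stationary distribution be π with π = πP and π_1 + π_2 + π_3 + π_4 = 1.
π_1 = 0.28·π_1 + 0.28·π_2 + 0.32·π_3 + 0.16·π_4
π_2 = 0.2·π_1 + 0.2·π_2 + 0.28·π_3 + 0.24·π_4
π_3 = 0.24·π_1 + 0.32·π_2 + 0.24·π_3 + 0.32·π_4
Solving with the normalization constraint gives π = (0.2637, 0.2313, 0.2768, 0.2283).
So the stationary probability of River is 0.2768.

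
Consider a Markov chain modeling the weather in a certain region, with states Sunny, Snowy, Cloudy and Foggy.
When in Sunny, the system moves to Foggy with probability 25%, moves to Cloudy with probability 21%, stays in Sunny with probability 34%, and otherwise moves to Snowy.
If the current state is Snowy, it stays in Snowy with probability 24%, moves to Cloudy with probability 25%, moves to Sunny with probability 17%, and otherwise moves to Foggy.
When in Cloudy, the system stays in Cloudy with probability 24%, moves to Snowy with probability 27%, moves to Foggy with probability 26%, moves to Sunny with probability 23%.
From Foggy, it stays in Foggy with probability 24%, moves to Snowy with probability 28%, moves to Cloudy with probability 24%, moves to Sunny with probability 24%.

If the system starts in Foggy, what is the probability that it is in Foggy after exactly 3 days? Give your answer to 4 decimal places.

0.2719

Propagate the distribution vector 3 days from Foggy.
After 0 days: (0.0000, 0.0000, 0.0000, 1.0000)
After 1 day: (0.2400, 0.2800, 0.2400, 0.2400)
After 2 days: (0.2420, 0.2472, 0.2356, 0.2752)
After 3 days: (0.2445, 0.2484, 0.2352, 0.2719)
P(in Foggy after 3 days) = 0.2719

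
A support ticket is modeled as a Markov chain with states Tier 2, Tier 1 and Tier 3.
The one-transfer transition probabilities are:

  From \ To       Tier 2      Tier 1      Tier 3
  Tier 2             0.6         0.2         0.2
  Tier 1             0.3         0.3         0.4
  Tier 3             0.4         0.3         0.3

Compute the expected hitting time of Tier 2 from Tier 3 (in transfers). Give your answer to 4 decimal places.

Let t(s) be the expected number of transfers to first reach Tier 2 from state s, with t(Tier 2) = 0. Conditioning on the first transfer:
t(Tier 1) = 1 + 0.3·t(Tier 1) + 0.4·t(Tier 3)
t(Tier 3) = 1 + 0.3·t(Tier 1) + 0.3·t(Tier 3)
Solving: t(Tier 1) = 2.9730, t(Tier 3) = 2.7027.
Expected transfers from Tier 3 to Tier 2: 2.7027.

2.7027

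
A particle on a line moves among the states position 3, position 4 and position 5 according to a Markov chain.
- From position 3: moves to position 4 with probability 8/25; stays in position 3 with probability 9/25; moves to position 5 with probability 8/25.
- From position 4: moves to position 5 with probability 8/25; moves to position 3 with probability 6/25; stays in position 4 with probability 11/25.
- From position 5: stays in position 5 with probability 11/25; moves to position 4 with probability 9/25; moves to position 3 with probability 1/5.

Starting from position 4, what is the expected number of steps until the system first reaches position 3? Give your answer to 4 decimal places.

4.4355

Let t(s) be the expected number of steps to first reach position 3 from state s, with t(position 3) = 0. Conditioning on the first step:
t(position 4) = 1 + 0.44·t(position 4) + 0.32·t(position 5)
t(position 5) = 1 + 0.36·t(position 4) + 0.44·t(position 5)
Solving: t(position 4) = 4.4355, t(position 5) = 4.6371.
Expected steps from position 4 to position 3: 4.4355.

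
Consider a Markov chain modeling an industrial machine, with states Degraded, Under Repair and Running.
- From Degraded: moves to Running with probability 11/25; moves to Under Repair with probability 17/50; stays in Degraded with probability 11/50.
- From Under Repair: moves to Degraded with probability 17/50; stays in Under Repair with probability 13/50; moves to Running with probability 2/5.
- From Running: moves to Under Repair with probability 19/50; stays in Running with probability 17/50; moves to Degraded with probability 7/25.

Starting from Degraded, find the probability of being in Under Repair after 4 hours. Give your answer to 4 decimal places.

0.3292

Propagate the distribution vector 4 hours from Degraded.
After 0 hours: (1.0000, 0.0000, 0.0000)
After 1 hour: (0.2200, 0.3400, 0.4400)
After 2 hours: (0.2872, 0.3304, 0.3824)
After 3 hours: (0.2826, 0.3289, 0.3885)
After 4 hours: (0.2828, 0.3292, 0.3880)
P(in Under Repair after 4 hours) = 0.3292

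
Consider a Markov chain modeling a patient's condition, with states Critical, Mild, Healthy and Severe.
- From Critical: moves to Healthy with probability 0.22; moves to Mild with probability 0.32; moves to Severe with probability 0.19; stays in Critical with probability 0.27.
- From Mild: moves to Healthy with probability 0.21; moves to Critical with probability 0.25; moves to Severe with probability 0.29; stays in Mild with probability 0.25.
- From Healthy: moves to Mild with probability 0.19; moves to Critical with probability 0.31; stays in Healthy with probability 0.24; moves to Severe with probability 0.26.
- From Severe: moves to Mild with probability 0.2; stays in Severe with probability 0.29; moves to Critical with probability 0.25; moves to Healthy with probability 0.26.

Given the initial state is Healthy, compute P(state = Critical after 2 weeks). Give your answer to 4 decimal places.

0.2706

Propagate the distribution vector 2 weeks from Healthy.
After 0 weeks: (0.0000, 0.0000, 1.0000, 0.0000)
After 1 week: (0.3100, 0.1900, 0.2400, 0.2600)
After 2 weeks: (0.2706, 0.2443, 0.2333, 0.2518)
P(in Critical after 2 weeks) = 0.2706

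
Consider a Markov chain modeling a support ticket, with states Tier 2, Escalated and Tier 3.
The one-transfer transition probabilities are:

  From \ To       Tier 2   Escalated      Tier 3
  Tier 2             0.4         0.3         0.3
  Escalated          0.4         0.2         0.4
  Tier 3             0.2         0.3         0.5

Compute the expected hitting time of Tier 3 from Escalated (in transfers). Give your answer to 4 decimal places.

Let t(s) be the expected number of transfers to first reach Tier 3 from state s, with t(Tier 3) = 0. Conditioning on the first transfer:
t(Tier 2) = 1 + 0.4·t(Tier 2) + 0.3·t(Escalated)
t(Escalated) = 1 + 0.4·t(Tier 2) + 0.2·t(Escalated)
Solving: t(Tier 2) = 3.0556, t(Escalated) = 2.7778.
Expected transfers from Escalated to Tier 3: 2.7778.

2.7778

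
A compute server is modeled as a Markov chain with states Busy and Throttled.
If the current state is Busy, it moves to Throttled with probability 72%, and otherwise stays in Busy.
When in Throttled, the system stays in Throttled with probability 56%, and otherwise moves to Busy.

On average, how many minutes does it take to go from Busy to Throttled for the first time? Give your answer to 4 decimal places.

1.3889

Let t(s) be the expected number of minutes to first reach Throttled from state s, with t(Throttled) = 0. Conditioning on the first minute:
t(Busy) = 1 + 0.28·t(Busy)
Solving: t(Busy) = 1.3889.
Expected minutes from Busy to Throttled: 1.3889.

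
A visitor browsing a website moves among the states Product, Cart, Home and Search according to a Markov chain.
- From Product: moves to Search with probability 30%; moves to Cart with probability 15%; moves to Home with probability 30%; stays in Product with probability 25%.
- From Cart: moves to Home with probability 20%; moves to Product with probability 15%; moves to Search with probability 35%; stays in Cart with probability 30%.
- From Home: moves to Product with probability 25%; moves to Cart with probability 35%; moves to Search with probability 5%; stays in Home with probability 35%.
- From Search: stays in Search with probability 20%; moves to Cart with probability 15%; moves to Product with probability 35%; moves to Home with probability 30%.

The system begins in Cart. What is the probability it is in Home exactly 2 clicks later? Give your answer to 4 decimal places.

0.2800

Propagate the distribution vector 2 clicks from Cart.
After 0 clicks: (0.0000, 1.0000, 0.0000, 0.0000)
After 1 click: (0.1500, 0.3000, 0.2000, 0.3500)
After 2 clicks: (0.2550, 0.2350, 0.2800, 0.2300)
P(in Home after 2 clicks) = 0.2800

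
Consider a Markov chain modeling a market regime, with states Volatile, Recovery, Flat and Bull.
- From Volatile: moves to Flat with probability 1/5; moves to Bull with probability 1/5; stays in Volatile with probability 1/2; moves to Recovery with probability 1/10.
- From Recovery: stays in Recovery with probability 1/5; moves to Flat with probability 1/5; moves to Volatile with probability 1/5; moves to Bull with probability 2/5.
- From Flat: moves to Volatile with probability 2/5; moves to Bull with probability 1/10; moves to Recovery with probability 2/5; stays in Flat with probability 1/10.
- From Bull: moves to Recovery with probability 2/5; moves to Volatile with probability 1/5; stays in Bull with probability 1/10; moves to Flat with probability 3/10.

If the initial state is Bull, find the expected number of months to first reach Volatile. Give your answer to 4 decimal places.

Let t(s) be the expected number of months to first reach Volatile from state s, with t(Volatile) = 0. Conditioning on the first month:
t(Recovery) = 1 + 0.2·t(Recovery) + 0.2·t(Flat) + 0.4·t(Bull)
t(Flat) = 1 + 0.4·t(Recovery) + 0.1·t(Flat) + 0.1·t(Bull)
t(Bull) = 1 + 0.4·t(Recovery) + 0.3·t(Flat) + 0.1·t(Bull)
Solving: t(Recovery) = 4.1477, t(Flat) = 3.4091, t(Bull) = 4.0909.
Expected months from Bull to Volatile: 4.0909.

4.0909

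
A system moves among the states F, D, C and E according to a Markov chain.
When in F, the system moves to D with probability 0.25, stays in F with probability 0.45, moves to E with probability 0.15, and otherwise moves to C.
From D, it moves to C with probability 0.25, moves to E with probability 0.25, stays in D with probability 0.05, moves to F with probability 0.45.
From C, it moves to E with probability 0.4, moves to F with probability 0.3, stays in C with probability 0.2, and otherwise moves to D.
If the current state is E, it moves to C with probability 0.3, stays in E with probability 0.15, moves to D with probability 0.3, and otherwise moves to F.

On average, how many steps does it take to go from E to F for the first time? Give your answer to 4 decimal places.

3.3031

Let t(s) be the expected number of steps to first reach F from state s, with t(F) = 0. Conditioning on the first step:
t(D) = 1 + 0.05·t(D) + 0.25·t(C) + 0.25·t(E)
t(C) = 1 + 0.1·t(D) + 0.2·t(C) + 0.4·t(E)
t(E) = 1 + 0.3·t(D) + 0.3·t(C) + 0.15·t(E)
Solving: t(D) = 2.7768, t(C) = 3.2486, t(E) = 3.3031.
Expected steps from E to F: 3.3031.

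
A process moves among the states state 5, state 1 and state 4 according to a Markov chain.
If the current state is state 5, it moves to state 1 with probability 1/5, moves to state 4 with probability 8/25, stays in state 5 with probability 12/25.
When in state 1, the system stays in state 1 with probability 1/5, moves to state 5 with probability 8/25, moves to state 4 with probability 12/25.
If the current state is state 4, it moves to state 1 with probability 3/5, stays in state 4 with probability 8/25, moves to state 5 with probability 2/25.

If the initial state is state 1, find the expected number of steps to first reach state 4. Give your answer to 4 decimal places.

Let t(s) be the expected number of steps to first reach state 4 from state s, with t(state 4) = 0. Conditioning on the first step:
t(state 5) = 1 + 0.48·t(state 5) + 0.2·t(state 1)
t(state 1) = 1 + 0.32·t(state 5) + 0.2·t(state 1)
Solving: t(state 5) = 2.8409, t(state 1) = 2.3864.
Expected steps from state 1 to state 4: 2.3864.

2.3864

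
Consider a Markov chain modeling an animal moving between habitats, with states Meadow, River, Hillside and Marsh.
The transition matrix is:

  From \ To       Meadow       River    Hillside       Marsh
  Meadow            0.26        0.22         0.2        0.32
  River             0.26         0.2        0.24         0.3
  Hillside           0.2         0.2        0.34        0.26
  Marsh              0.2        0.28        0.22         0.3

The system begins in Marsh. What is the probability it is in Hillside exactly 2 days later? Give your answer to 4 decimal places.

0.2480

Propagate the distribution vector 2 days from Marsh.
After 0 days: (0.0000, 0.0000, 0.0000, 1.0000)
After 1 day: (0.2000, 0.2800, 0.2200, 0.3000)
After 2 days: (0.2288, 0.2280, 0.2480, 0.2952)
P(in Hillside after 2 days) = 0.2480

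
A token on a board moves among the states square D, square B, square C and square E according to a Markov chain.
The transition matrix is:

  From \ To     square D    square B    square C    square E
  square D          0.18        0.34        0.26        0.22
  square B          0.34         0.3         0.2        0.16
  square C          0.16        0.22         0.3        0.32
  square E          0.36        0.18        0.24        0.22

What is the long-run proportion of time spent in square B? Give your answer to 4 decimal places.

0.2629

Let the stationary distribution be π with π = πP and π_1 + π_2 + π_3 + π_4 = 1.
π_1 = 0.18·π_1 + 0.34·π_2 + 0.16·π_3 + 0.36·π_4
π_2 = 0.34·π_1 + 0.3·π_2 + 0.22·π_3 + 0.18·π_4
π_3 = 0.26·π_1 + 0.2·π_2 + 0.3·π_3 + 0.24·π_4
Solving with the normalization constraint gives π = (0.2583, 0.2629, 0.2496, 0.2292).
So the stationary probability of square B is 0.2629.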